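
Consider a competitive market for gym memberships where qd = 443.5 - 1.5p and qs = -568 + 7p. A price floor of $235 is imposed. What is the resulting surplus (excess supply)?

Equilibrium price would be p* = 119, so the floor at 235 binds.
At p = 235: qd = 91, qs = 1077.
Surplus = 1077 − 91 = 986.

Surplus = 986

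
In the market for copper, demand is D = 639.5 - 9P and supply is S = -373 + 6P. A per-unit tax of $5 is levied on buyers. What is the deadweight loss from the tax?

Pre-tax equilibrium: P* = 67.5, Q* = 32.
Tax on buyers shifts demand to D = 639.5 − 9(P + 5) = 594.5 - 9P.
594.5 - 9P = -373 + 6P gives seller price Ps = 64.5; buyers pay Pb = 64.5 + 5 = 69.5.
New quantity: Q = 639.5 − 9(69.5) = 14.
DWL = ½ × 5 × (32 − 14) = 45.

Deadweight loss = 45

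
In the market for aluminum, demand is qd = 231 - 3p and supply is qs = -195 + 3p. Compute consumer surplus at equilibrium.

Consumer surplus = 54

Equilibrium: 231 - 3p = -195 + 3p gives p* = 71, q* = 18.
Demand choke price (qd = 0): p = 77.
CS = ½(77 − 71)(18) = 54.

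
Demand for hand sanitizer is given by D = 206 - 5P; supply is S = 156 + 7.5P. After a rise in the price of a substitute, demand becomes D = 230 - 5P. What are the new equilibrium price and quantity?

P' = 5.92, Q' = 200.4

Original equilibrium: P* = 4, Q* = 186.
New equilibrium: 230 - 5P = 156 + 7.5P, so 74 = 12.5P and P' = 5.92; Q' = 230 − 5(5.92) = 200.4.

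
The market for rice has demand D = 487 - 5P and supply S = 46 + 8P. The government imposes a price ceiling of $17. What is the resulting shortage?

Shortage = 220

Equilibrium price would be P* = 441/13, so the ceiling at 17 binds.
At P = 17: D = 487 − 5(17) = 402, S = 46 + 8(17) = 182.
Shortage = 402 − 182 = 220.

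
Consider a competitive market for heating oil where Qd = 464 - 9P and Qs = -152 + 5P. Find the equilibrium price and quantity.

Set Qd = Qs: 464 - 9P = -152 + 5P.
616 = 14P, so P* = 44.
Q* = 464 − 9(44) = 68.

P* = 44, Q* = 68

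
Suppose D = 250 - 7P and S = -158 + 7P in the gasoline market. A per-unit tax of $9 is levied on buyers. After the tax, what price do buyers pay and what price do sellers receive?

Pre-tax equilibrium: P* = 204/7, Q* = 46.
Tax on buyers shifts demand to D = 250 − 7(P + 9) = 187 - 7P.
187 - 7P = -158 + 7P gives seller price Ps = 345/14; buyers pay Pb = 345/14 + 9 = 471/14.
New quantity: Q = 250 − 7(471/14) = 14.5.

Buyers pay 471/14, sellers receive 345/14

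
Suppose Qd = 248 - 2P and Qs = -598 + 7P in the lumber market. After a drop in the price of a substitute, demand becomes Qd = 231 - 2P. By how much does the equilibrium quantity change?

Original equilibrium: P* = 94, Q* = 60.
New equilibrium: 231 - 2P = -598 + 7P, so 829 = 9P and P' = 829/9; Q' = 231 − 2(829/9) = 421/9.
Change in quantity: 421/9 − 60 = -119/9.

ΔQ = -119/9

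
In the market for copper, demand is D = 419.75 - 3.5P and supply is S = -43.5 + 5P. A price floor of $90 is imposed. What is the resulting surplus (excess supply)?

Equilibrium price would be P* = 54.5, so the floor at 90 binds.
At P = 90: D = 104.75, S = 406.5.
Surplus = 406.5 − 104.75 = 301.75.

Surplus = 301.75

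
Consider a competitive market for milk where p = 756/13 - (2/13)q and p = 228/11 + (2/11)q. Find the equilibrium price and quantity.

p* = 41, q* = 111.5

Set the two price expressions equal: 756/13 - (2/13)q = 228/11 + (2/11)q.
5352/143 = (48/143)q, so q* = 111.5.
p* = 756/13 − (2/13)(111.5) = 41.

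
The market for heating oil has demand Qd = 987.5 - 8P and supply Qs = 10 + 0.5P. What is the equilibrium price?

P* = 115

Set Qd = Qs: 987.5 - 8P = 10 + 0.5P.
977.5 = 8.5P, so P* = 115.
Q* = 987.5 − 8(115) = 67.5.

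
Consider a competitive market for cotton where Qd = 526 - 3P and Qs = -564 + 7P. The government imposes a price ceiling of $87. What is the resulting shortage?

Equilibrium price would be P* = 109, so the ceiling at 87 binds.
At P = 87: Qd = 526 − 3(87) = 265, Qs = -564 + 7(87) = 45.
Shortage = 265 − 45 = 220.

Shortage = 220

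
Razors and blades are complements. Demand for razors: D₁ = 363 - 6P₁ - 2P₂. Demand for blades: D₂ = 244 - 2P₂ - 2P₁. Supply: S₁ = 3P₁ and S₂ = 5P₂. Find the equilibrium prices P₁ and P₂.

Market 1: 363 - 6P₁ - 2P₂ = 3P₁ → 9P₁ + 2P₂ = 363.
Market 2: 7P₂ + 2P₁ = 244.
Eliminating P₂: 7×(1) − 2×(2) gives 59P₁ = 2053, so P₁ = 2053/59.
Back-substitute into (2): P₂ = (244 − 2×2053/59) / 7 = 1470/59.

P₁ = 2053/59, P₂ = 1470/59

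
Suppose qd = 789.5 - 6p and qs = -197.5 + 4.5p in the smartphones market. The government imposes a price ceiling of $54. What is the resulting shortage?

Equilibrium price would be p* = 94, so the ceiling at 54 binds.
At p = 54: qd = 789.5 − 6(54) = 465.5, qs = -197.5 + 4.5(54) = 45.5.
Shortage = 465.5 − 45.5 = 420.

Shortage = 420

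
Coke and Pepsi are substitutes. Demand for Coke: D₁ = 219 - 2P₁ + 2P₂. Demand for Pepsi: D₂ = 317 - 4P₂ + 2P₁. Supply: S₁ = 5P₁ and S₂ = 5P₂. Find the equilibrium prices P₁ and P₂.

P₁ = 2605/59, P₂ = 2657/59

Market 1: 219 - 2P₁ + 2P₂ = 5P₁ → 7P₁ - 2P₂ = 219.
Market 2: 9P₂ - 2P₁ = 317.
Eliminating P₂: 9×(1) + 2×(2) gives 59P₁ = 2605, so P₁ = 2605/59.
Back-substitute into (2): P₂ = (317 + 2×2605/59) / 9 = 2657/59.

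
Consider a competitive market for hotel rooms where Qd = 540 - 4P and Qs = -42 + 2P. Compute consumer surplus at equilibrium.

Consumer surplus = 2888

Equilibrium: 540 - 4P = -42 + 2P gives P* = 97, Q* = 152.
Demand choke price (Qd = 0): P = 135.
CS = ½(135 − 97)(152) = 2888.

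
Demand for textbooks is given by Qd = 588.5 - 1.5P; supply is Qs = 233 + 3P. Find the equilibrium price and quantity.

Set Qd = Qs: 588.5 - 1.5P = 233 + 3P.
355.5 = 4.5P, so P* = 79.
Q* = 588.5 − 1.5(79) = 470.

P* = 79, Q* = 470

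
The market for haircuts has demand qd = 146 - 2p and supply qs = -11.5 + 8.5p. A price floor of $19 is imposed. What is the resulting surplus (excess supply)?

Surplus = 42

Equilibrium price would be p* = 15, so the floor at 19 binds.
At p = 19: qd = 108, qs = 150.
Surplus = 150 − 108 = 42.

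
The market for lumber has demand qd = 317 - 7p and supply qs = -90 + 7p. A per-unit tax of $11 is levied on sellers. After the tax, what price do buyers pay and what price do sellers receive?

Pre-tax equilibrium: p* = 407/14, q* = 113.5.
Tax on sellers shifts supply to qs = -90 + 7(p − 11) = -167 + 7p.
317 - 7p = -167 + 7p gives buyer price pb = 242/7; sellers receive ps = 242/7 − 11 = 165/7.
New quantity: q = 317 − 7(242/7) = 75.

Buyers pay 242/7, sellers receive 165/7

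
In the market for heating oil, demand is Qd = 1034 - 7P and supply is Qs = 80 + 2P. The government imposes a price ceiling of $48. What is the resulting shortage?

Shortage = 522

Equilibrium price would be P* = 106, so the ceiling at 48 binds.
At P = 48: Qd = 1034 − 7(48) = 698, Qs = 80 + 2(48) = 176.
Shortage = 698 − 176 = 522.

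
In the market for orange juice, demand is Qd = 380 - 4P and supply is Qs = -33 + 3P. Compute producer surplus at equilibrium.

Equilibrium: 380 - 4P = -33 + 3P gives P* = 59, Q* = 144.
Supply starts at P = 11 (where Qs = 0).
PS = ½(59 − 11)(144) = 3456.

Producer surplus = 3456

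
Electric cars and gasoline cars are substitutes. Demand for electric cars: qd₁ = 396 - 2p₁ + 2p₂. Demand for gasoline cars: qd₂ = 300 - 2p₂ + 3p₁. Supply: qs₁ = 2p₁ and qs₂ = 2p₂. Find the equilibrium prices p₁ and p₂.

Market 1: 396 - 2p₁ + 2p₂ = 2p₁ → 4p₁ - 2p₂ = 396.
Market 2: 4p₂ - 3p₁ = 300.
Eliminating p₂: 4×(1) + 2×(2) gives 10p₁ = 2184, so p₁ = 218.4.
Back-substitute into (2): p₂ = (300 + 3×218.4) / 4 = 238.8.

p₁ = 218.4, p₂ = 238.8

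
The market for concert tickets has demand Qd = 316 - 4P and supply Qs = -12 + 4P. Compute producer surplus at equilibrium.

Equilibrium: 316 - 4P = -12 + 4P gives P* = 41, Q* = 152.
Supply starts at P = 3 (where Qs = 0).
PS = ½(41 − 3)(152) = 2888.

Producer surplus = 2888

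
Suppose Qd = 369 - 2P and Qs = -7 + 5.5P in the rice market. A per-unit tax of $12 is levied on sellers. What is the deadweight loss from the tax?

Pre-tax equilibrium: P* = 752/15, Q* = 4031/15.
Tax on sellers shifts supply to Qs = -7 + 5.5(P − 12) = -73 + 5.5P.
369 - 2P = -73 + 5.5P gives buyer price Pb = 884/15; sellers receive Ps = 884/15 − 12 = 704/15.
New quantity: Q = 369 − 2(884/15) = 3767/15.
DWL = ½ × 12 × (4031/15 − 3767/15) = 105.6.

Deadweight loss = 105.6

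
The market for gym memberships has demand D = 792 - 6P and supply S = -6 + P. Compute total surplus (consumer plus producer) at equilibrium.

Total surplus = 6804

Equilibrium: 792 - 6P = -6 + P gives P* = 114, Q* = 108.
Demand choke price: P = 132; supply starts at P = 6.
CS = ½(132 − 114)(108) = 972; PS = ½(114 − 6)(108) = 5832.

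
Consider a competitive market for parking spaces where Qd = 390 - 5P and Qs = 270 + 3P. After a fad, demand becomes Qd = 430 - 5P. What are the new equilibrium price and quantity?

Original equilibrium: P* = 15, Q* = 315.
New equilibrium: 430 - 5P = 270 + 3P, so 160 = 8P and P' = 20; Q' = 430 − 5(20) = 330.

P' = 20, Q' = 330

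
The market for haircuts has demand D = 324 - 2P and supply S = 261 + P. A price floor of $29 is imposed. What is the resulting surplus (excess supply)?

Equilibrium price would be P* = 21, so the floor at 29 binds.
At P = 29: D = 266, S = 290.
Surplus = 290 − 266 = 24.

Surplus = 24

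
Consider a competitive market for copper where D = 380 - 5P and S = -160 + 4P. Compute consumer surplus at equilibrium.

Consumer surplus = 640

Equilibrium: 380 - 5P = -160 + 4P gives P* = 60, Q* = 80.
Demand choke price (D = 0): P = 76.
CS = ½(76 − 60)(80) = 640.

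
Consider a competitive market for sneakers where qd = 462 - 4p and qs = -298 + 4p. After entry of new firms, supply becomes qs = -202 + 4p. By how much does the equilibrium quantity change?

Original equilibrium: p* = 95, q* = 82.
New equilibrium: 462 - 4p = -202 + 4p, so 664 = 8p and p' = 83; q' = 462 − 4(83) = 130.
Change in quantity: 130 − 82 = 48.

Δq = 48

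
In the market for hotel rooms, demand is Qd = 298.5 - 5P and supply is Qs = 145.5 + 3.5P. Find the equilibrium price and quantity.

Set Qd = Qs: 298.5 - 5P = 145.5 + 3.5P.
153 = 8.5P, so P* = 18.
Q* = 298.5 − 5(18) = 208.5.

P* = 18, Q* = 208.5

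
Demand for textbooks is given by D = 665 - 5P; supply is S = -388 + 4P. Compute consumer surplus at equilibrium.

Consumer surplus = 640

Equilibrium: 665 - 5P = -388 + 4P gives P* = 117, Q* = 80.
Demand choke price (D = 0): P = 133.
CS = ½(133 − 117)(80) = 640.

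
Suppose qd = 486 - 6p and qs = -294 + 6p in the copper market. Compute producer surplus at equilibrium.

Equilibrium: 486 - 6p = -294 + 6p gives p* = 65, q* = 96.
Supply starts at p = 49 (where qs = 0).
PS = ½(65 − 49)(96) = 768.

Producer surplus = 768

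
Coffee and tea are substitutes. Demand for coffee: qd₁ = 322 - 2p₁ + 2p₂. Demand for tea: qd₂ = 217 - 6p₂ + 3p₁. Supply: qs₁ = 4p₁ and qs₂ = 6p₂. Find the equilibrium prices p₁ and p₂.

Market 1: 322 - 2p₁ + 2p₂ = 4p₁ → 6p₁ - 2p₂ = 322.
Market 2: 12p₂ - 3p₁ = 217.
Eliminating p₂: 12×(1) + 2×(2) gives 66p₁ = 4298, so p₁ = 2149/33.
Back-substitute into (2): p₂ = (217 + 3×2149/33) / 12 = 378/11.

p₁ = 2149/33, p₂ = 378/11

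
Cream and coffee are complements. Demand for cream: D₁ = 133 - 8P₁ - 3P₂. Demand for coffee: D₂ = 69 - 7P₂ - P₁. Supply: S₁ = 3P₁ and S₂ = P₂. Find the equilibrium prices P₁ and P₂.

P₁ = 857/85, P₂ = 626/85

Market 1: 133 - 8P₁ - 3P₂ = 3P₁ → 11P₁ + 3P₂ = 133.
Market 2: 8P₂ + P₁ = 69.
Eliminating P₂: 8×(1) − 3×(2) gives 85P₁ = 857, so P₁ = 857/85.
Back-substitute into (2): P₂ = (69 − 1×857/85) / 8 = 626/85.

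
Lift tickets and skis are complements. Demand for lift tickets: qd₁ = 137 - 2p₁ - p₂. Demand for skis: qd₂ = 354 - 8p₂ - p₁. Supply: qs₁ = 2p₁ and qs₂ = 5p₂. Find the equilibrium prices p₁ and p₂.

Market 1: 137 - 2p₁ - p₂ = 2p₁ → 4p₁ + p₂ = 137.
Market 2: 13p₂ + p₁ = 354.
Eliminating p₂: 13×(1) − 1×(2) gives 51p₁ = 1427, so p₁ = 1427/51.
Back-substitute into (2): p₂ = (354 − 1×1427/51) / 13 = 1279/51.

p₁ = 1427/51, p₂ = 1279/51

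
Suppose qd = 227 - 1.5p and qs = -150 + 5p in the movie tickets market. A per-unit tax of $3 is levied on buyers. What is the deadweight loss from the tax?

Deadweight loss = 135/26

Pre-tax equilibrium: p* = 58, q* = 140.
Tax on buyers shifts demand to qd = 227 − 1.5(p + 3) = 222.5 - 1.5p.
222.5 - 1.5p = -150 + 5p gives seller price ps = 745/13; buyers pay pb = 745/13 + 3 = 784/13.
New quantity: q = 227 − 1.5(784/13) = 1775/13.
DWL = ½ × 3 × (140 − 1775/13) = 135/26.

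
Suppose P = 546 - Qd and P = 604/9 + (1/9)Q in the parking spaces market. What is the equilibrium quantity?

Q* = 431

Set the two price expressions equal: 546 - Q = 604/9 + (1/9)Q.
4310/9 = (10/9)Q, so Q* = 431.
P* = 546 − (1)(431) = 115.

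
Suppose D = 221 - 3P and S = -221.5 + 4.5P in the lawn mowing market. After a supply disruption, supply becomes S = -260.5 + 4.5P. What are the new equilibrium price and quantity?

P' = 64.2, Q' = 28.4

Original equilibrium: P* = 59, Q* = 44.
New equilibrium: 221 - 3P = -260.5 + 4.5P, so 481.5 = 7.5P and P' = 64.2; Q' = 221 − 3(64.2) = 28.4.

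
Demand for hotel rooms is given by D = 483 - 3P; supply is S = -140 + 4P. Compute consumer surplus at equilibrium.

Equilibrium: 483 - 3P = -140 + 4P gives P* = 89, Q* = 216.
Demand choke price (D = 0): P = 161.
CS = ½(161 − 89)(216) = 7776.

Consumer surplus = 7776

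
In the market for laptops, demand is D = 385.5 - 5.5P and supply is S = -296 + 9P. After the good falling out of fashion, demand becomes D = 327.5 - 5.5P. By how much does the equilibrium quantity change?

Original equilibrium: P* = 47, Q* = 127.
New equilibrium: 327.5 - 5.5P = -296 + 9P, so 623.5 = 14.5P and P' = 43; Q' = 327.5 − 5.5(43) = 91.
Change in quantity: 91 − 127 = -36.

ΔQ = -36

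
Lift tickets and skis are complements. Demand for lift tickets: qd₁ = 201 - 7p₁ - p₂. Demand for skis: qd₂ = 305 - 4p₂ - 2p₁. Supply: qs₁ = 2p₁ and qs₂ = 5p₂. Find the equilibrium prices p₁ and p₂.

Market 1: 201 - 7p₁ - p₂ = 2p₁ → 9p₁ + p₂ = 201.
Market 2: 9p₂ + 2p₁ = 305.
Eliminating p₂: 9×(1) − 1×(2) gives 79p₁ = 1504, so p₁ = 1504/79.
Back-substitute into (2): p₂ = (305 − 2×1504/79) / 9 = 2343/79.

p₁ = 1504/79, p₂ = 2343/79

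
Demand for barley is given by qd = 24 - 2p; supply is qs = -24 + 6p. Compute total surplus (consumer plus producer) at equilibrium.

Equilibrium: 24 - 2p = -24 + 6p gives p* = 6, q* = 12.
Demand choke price: p = 12; supply starts at p = 4.
CS = ½(12 − 6)(12) = 36; PS = ½(6 − 4)(12) = 12.

Total surplus = 48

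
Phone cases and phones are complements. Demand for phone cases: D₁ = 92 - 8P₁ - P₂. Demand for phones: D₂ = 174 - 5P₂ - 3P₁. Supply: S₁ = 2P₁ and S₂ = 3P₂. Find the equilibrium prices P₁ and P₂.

Market 1: 92 - 8P₁ - P₂ = 2P₁ → 10P₁ + P₂ = 92.
Market 2: 8P₂ + 3P₁ = 174.
Eliminating P₂: 8×(1) − 1×(2) gives 77P₁ = 562, so P₁ = 562/77.
Back-substitute into (2): P₂ = (174 − 3×562/77) / 8 = 1464/77.

P₁ = 562/77, P₂ = 1464/77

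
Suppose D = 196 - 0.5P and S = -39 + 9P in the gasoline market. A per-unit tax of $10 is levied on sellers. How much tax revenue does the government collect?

Tax revenue = 33990/19

Pre-tax equilibrium: P* = 470/19, Q* = 3489/19.
Tax on sellers shifts supply to S = -39 + 9(P − 10) = -129 + 9P.
196 - 0.5P = -129 + 9P gives buyer price Pb = 650/19; sellers receive Ps = 650/19 − 10 = 460/19.
New quantity: Q = 196 − 0.5(650/19) = 3399/19.
Revenue = 10 × 3399/19 = 33990/19.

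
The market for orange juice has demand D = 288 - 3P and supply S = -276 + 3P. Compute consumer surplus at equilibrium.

Equilibrium: 288 - 3P = -276 + 3P gives P* = 94, Q* = 6.
Demand choke price (D = 0): P = 96.
CS = ½(96 − 94)(6) = 6.

Consumer surplus = 6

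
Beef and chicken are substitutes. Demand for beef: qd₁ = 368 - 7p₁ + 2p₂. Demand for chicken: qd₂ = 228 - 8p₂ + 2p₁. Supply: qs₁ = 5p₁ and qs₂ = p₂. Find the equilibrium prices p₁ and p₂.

Market 1: 368 - 7p₁ + 2p₂ = 5p₁ → 12p₁ - 2p₂ = 368.
Market 2: 9p₂ - 2p₁ = 228.
Eliminating p₂: 9×(1) + 2×(2) gives 104p₁ = 3768, so p₁ = 471/13.
Back-substitute into (2): p₂ = (228 + 2×471/13) / 9 = 434/13.

p₁ = 471/13, p₂ = 434/13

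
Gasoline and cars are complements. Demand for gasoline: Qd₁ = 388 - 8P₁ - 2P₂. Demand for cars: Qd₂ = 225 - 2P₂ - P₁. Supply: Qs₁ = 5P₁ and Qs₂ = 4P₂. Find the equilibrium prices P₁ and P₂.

Market 1: 388 - 8P₁ - 2P₂ = 5P₁ → 13P₁ + 2P₂ = 388.
Market 2: 6P₂ + P₁ = 225.
Eliminating P₂: 6×(1) − 2×(2) gives 76P₁ = 1878, so P₁ = 939/38.
Back-substitute into (2): P₂ = (225 − 1×939/38) / 6 = 2537/76.

P₁ = 939/38, P₂ = 2537/76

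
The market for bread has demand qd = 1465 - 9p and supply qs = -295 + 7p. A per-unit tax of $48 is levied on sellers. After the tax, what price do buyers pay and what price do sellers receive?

Pre-tax equilibrium: p* = 110, q* = 475.
Tax on sellers shifts supply to qs = -295 + 7(p − 48) = -631 + 7p.
1465 - 9p = -631 + 7p gives buyer price pb = 131; sellers receive ps = 131 − 48 = 83.
New quantity: q = 1465 − 9(131) = 286.

Buyers pay $131, sellers receive $83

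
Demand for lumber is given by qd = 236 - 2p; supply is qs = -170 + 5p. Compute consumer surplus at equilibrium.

Consumer surplus = 3600

Equilibrium: 236 - 2p = -170 + 5p gives p* = 58, q* = 120.
Demand choke price (qd = 0): p = 118.
CS = ½(118 − 58)(120) = 3600.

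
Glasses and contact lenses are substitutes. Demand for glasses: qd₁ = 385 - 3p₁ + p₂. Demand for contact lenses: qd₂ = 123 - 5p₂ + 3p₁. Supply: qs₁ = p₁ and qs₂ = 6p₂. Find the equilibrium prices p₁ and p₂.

p₁ = 4358/41, p₂ = 1647/41

Market 1: 385 - 3p₁ + p₂ = p₁ → 4p₁ - p₂ = 385.
Market 2: 11p₂ - 3p₁ = 123.
Eliminating p₂: 11×(1) + 1×(2) gives 41p₁ = 4358, so p₁ = 4358/41.
Back-substitute into (2): p₂ = (123 + 3×4358/41) / 11 = 1647/41.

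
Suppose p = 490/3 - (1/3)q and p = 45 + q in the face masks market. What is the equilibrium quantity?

Set the two price expressions equal: 490/3 - (1/3)q = 45 + q.
355/3 = (4/3)q, so q* = 88.75.
p* = 490/3 − (1/3)(88.75) = 133.75.

q* = 88.75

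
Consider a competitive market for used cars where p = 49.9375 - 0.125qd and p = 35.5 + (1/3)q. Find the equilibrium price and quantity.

Set the two price expressions equal: 49.9375 - 0.125q = 35.5 + (1/3)q.
14.4375 = (11/24)q, so q* = 31.5.
p* = 49.9375 − (0.125)(31.5) = 46.

p* = 46, q* = 31.5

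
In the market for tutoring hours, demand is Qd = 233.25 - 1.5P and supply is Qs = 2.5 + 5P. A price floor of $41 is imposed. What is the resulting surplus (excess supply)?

Surplus = 35.75

Equilibrium price would be P* = 35.5, so the floor at 41 binds.
At P = 41: Qd = 171.75, Qs = 207.5.
Surplus = 207.5 − 171.75 = 35.75.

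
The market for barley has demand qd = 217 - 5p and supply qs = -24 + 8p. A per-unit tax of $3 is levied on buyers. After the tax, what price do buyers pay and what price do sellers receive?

Buyers pay 265/13, sellers receive 226/13

Pre-tax equilibrium: p* = 241/13, q* = 1616/13.
Tax on buyers shifts demand to qd = 217 − 5(p + 3) = 202 - 5p.
202 - 5p = -24 + 8p gives seller price ps = 226/13; buyers pay pb = 226/13 + 3 = 265/13.
New quantity: q = 217 − 5(265/13) = 1496/13.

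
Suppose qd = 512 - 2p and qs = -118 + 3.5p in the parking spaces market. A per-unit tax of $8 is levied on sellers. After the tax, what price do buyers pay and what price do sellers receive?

Pre-tax equilibrium: p* = 1260/11, q* = 3112/11.
Tax on sellers shifts supply to qs = -118 + 3.5(p − 8) = -146 + 3.5p.
512 - 2p = -146 + 3.5p gives buyer price pb = 1316/11; sellers receive ps = 1316/11 − 8 = 1228/11.
New quantity: q = 512 − 2(1316/11) = 3000/11.

Buyers pay 1316/11, sellers receive 1228/11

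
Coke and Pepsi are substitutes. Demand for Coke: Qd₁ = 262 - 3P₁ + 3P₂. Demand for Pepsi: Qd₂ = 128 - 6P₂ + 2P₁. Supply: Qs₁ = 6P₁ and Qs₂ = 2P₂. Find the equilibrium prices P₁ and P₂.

Market 1: 262 - 3P₁ + 3P₂ = 6P₁ → 9P₁ - 3P₂ = 262.
Market 2: 8P₂ - 2P₁ = 128.
Eliminating P₂: 8×(1) + 3×(2) gives 66P₁ = 2480, so P₁ = 1240/33.
Back-substitute into (2): P₂ = (128 + 2×1240/33) / 8 = 838/33.

P₁ = 1240/33, P₂ = 838/33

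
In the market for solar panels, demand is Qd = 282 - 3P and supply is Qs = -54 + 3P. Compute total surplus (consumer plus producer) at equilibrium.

Equilibrium: 282 - 3P = -54 + 3P gives P* = 56, Q* = 114.
Demand choke price: P = 94; supply starts at P = 18.
CS = ½(94 − 56)(114) = 2166; PS = ½(56 − 18)(114) = 2166.

Total surplus = 4332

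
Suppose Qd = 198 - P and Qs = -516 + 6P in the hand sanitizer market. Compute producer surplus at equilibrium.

Producer surplus = 768

Equilibrium: 198 - P = -516 + 6P gives P* = 102, Q* = 96.
Supply starts at P = 86 (where Qs = 0).
PS = ½(102 − 86)(96) = 768.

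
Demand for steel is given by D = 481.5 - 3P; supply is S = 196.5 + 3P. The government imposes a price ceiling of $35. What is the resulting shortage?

Shortage = 75

Equilibrium price would be P* = 47.5, so the ceiling at 35 binds.
At P = 35: D = 481.5 − 3(35) = 376.5, S = 196.5 + 3(35) = 301.5.
Shortage = 376.5 − 301.5 = 75.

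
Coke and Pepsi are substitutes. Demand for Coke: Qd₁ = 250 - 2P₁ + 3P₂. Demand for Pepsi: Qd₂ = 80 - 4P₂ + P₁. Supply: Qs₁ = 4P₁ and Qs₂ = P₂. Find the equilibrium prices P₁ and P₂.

Market 1: 250 - 2P₁ + 3P₂ = 4P₁ → 6P₁ - 3P₂ = 250.
Market 2: 5P₂ - P₁ = 80.
Eliminating P₂: 5×(1) + 3×(2) gives 27P₁ = 1490, so P₁ = 1490/27.
Back-substitute into (2): P₂ = (80 + 1×1490/27) / 5 = 730/27.

P₁ = 1490/27, P₂ = 730/27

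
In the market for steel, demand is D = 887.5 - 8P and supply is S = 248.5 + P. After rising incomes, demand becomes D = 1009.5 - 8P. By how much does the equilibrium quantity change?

ΔQ = 122/9

Original equilibrium: P* = 71, Q* = 319.5.
New equilibrium: 1009.5 - 8P = 248.5 + P, so 761 = 9P and P' = 761/9; Q' = 1009.5 − 8(761/9) = 5995/18.
Change in quantity: 5995/18 − 319.5 = 122/9.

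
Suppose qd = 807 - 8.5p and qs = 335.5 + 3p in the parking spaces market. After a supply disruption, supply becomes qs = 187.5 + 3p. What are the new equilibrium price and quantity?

p' = 1239/23, q' = 16059/46

Original equilibrium: p* = 41, q* = 458.5.
New equilibrium: 807 - 8.5p = 187.5 + 3p, so 619.5 = 11.5p and p' = 1239/23; q' = 807 − 8.5(1239/23) = 16059/46.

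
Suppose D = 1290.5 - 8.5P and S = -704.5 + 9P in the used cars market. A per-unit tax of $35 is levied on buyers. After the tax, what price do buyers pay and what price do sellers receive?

Pre-tax equilibrium: P* = 114, Q* = 321.5.
Tax on buyers shifts demand to D = 1290.5 − 8.5(P + 35) = 993 - 8.5P.
993 - 8.5P = -704.5 + 9P gives seller price Ps = 97; buyers pay Pb = 97 + 35 = 132.
New quantity: Q = 1290.5 − 8.5(132) = 168.5.

Buyers pay $132, sellers receive $97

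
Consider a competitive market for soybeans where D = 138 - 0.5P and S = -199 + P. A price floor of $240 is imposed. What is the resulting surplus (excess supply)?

Surplus = 23

Equilibrium price would be P* = 674/3, so the floor at 240 binds.
At P = 240: D = 18, S = 41.
Surplus = 41 − 18 = 23.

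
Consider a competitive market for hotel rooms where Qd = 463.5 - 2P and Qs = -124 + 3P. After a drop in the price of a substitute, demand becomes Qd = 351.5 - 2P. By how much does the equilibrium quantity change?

Original equilibrium: P* = 117.5, Q* = 228.5.
New equilibrium: 351.5 - 2P = -124 + 3P, so 475.5 = 5P and P' = 95.1; Q' = 351.5 − 2(95.1) = 161.3.
Change in quantity: 161.3 − 228.5 = -67.2.

ΔQ = -67.2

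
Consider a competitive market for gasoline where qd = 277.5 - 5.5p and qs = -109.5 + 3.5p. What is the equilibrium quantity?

q* = 41

Set qd = qs: 277.5 - 5.5p = -109.5 + 3.5p.
387 = 9p, so p* = 43.
q* = 277.5 − 5.5(43) = 41.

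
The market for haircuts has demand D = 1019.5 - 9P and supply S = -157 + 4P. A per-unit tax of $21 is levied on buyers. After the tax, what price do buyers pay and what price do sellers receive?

Pre-tax equilibrium: P* = 90.5, Q* = 205.
Tax on buyers shifts demand to D = 1019.5 − 9(P + 21) = 830.5 - 9P.
830.5 - 9P = -157 + 4P gives seller price Ps = 1975/26; buyers pay Pb = 1975/26 + 21 = 2521/26.
New quantity: Q = 1019.5 − 9(2521/26) = 1909/13.

Buyers pay 2521/26, sellers receive 1975/26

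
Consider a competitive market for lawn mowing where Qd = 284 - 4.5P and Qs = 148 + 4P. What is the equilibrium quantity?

Set Qd = Qs: 284 - 4.5P = 148 + 4P.
136 = 8.5P, so P* = 16.
Q* = 284 − 4.5(16) = 212.

Q* = 212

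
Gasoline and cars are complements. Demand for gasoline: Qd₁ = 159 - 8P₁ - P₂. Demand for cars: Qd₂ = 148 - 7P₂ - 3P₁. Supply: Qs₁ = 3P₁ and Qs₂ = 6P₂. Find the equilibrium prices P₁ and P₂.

Market 1: 159 - 8P₁ - P₂ = 3P₁ → 11P₁ + P₂ = 159.
Market 2: 13P₂ + 3P₁ = 148.
Eliminating P₂: 13×(1) − 1×(2) gives 140P₁ = 1919, so P₁ = 1919/140.
Back-substitute into (2): P₂ = (148 − 3×1919/140) / 13 = 1151/140.

P₁ = 1919/140, P₂ = 1151/140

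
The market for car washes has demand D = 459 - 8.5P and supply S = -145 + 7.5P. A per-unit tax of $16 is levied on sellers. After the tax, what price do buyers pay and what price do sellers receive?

Pre-tax equilibrium: P* = 37.75, Q* = 138.125.
Tax on sellers shifts supply to S = -145 + 7.5(P − 16) = -265 + 7.5P.
459 - 8.5P = -265 + 7.5P gives buyer price Pb = 45.25; sellers receive Ps = 45.25 − 16 = 29.25.
New quantity: Q = 459 − 8.5(45.25) = 74.375.

Buyers pay $45.25, sellers receive $29.25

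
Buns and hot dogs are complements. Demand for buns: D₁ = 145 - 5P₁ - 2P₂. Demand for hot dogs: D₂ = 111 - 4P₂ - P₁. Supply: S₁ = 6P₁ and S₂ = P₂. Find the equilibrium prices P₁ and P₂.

Market 1: 145 - 5P₁ - 2P₂ = 6P₁ → 11P₁ + 2P₂ = 145.
Market 2: 5P₂ + P₁ = 111.
Eliminating P₂: 5×(1) − 2×(2) gives 53P₁ = 503, so P₁ = 503/53.
Back-substitute into (2): P₂ = (111 − 1×503/53) / 5 = 1076/53.

P₁ = 503/53, P₂ = 1076/53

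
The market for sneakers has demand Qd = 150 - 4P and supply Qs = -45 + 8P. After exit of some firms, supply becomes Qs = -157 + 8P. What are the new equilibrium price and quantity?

P' = 307/12, Q' = 143/3

Original equilibrium: P* = 16.25, Q* = 85.
New equilibrium: 150 - 4P = -157 + 8P, so 307 = 12P and P' = 307/12; Q' = 150 − 4(307/12) = 143/3.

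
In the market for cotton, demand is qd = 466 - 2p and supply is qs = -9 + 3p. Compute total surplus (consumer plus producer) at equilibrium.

Equilibrium: 466 - 2p = -9 + 3p gives p* = 95, q* = 276.
Demand choke price: p = 233; supply starts at p = 3.
CS = ½(233 − 95)(276) = 19044; PS = ½(95 − 3)(276) = 12696.

Total surplus = 31740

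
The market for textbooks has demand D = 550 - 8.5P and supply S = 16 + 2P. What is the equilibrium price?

Set D = S: 550 - 8.5P = 16 + 2P.
534 = 10.5P, so P* = 356/7.
Q* = 550 − 8.5(356/7) = 824/7.

P* = 356/7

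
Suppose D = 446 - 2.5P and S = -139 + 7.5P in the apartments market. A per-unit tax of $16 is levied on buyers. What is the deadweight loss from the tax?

Pre-tax equilibrium: P* = 58.5, Q* = 299.75.
Tax on buyers shifts demand to D = 446 − 2.5(P + 16) = 406 - 2.5P.
406 - 2.5P = -139 + 7.5P gives seller price Ps = 54.5; buyers pay Pb = 54.5 + 16 = 70.5.
New quantity: Q = 446 − 2.5(70.5) = 269.75.
DWL = ½ × 16 × (299.75 − 269.75) = 240.

Deadweight loss = 240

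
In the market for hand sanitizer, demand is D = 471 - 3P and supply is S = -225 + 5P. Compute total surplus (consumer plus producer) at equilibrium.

Total surplus = 11760

Equilibrium: 471 - 3P = -225 + 5P gives P* = 87, Q* = 210.
Demand choke price: P = 157; supply starts at P = 45.
CS = ½(157 − 87)(210) = 7350; PS = ½(87 − 45)(210) = 4410.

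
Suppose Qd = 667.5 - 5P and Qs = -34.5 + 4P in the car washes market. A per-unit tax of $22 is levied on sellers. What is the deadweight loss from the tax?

Deadweight loss = 4840/9

Pre-tax equilibrium: P* = 78, Q* = 277.5.
Tax on sellers shifts supply to Qs = -34.5 + 4(P − 22) = -122.5 + 4P.
667.5 - 5P = -122.5 + 4P gives buyer price Pb = 790/9; sellers receive Ps = 790/9 − 22 = 592/9.
New quantity: Q = 667.5 − 5(790/9) = 4115/18.
DWL = ½ × 22 × (277.5 − 4115/18) = 4840/9.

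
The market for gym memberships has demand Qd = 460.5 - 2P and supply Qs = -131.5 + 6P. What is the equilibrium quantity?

Q* = 312.5

Set Qd = Qs: 460.5 - 2P = -131.5 + 6P.
592 = 8P, so P* = 74.
Q* = 460.5 − 2(74) = 312.5.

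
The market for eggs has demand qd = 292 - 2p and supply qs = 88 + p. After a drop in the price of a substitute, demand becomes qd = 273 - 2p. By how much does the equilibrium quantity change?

Δq = -19/3

Original equilibrium: p* = 68, q* = 156.
New equilibrium: 273 - 2p = 88 + p, so 185 = 3p and p' = 185/3; q' = 273 − 2(185/3) = 449/3.
Change in quantity: 449/3 − 156 = -19/3.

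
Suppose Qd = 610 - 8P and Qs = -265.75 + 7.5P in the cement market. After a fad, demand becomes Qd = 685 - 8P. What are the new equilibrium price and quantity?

Original equilibrium: P* = 56.5, Q* = 158.
New equilibrium: 685 - 8P = -265.75 + 7.5P, so 950.75 = 15.5P and P' = 3803/62; Q' = 685 − 8(3803/62) = 6023/31.

P' = 3803/62, Q' = 6023/31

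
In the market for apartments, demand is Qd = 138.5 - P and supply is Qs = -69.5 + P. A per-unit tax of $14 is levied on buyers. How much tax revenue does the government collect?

Pre-tax equilibrium: P* = 104, Q* = 34.5.
Tax on buyers shifts demand to Qd = 138.5 − 1(P + 14) = 124.5 - P.
124.5 - P = -69.5 + P gives seller price Ps = 97; buyers pay Pb = 97 + 14 = 111.
New quantity: Q = 138.5 − 1(111) = 27.5.
Revenue = 14 × 27.5 = 385.

Tax revenue = 385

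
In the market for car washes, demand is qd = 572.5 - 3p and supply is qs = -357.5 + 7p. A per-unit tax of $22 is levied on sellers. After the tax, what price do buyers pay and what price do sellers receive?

Pre-tax equilibrium: p* = 93, q* = 293.5.
Tax on sellers shifts supply to qs = -357.5 + 7(p − 22) = -511.5 + 7p.
572.5 - 3p = -511.5 + 7p gives buyer price pb = 108.4; sellers receive ps = 108.4 − 22 = 86.4.
New quantity: q = 572.5 − 3(108.4) = 247.3.

Buyers pay $108.4, sellers receive $86.4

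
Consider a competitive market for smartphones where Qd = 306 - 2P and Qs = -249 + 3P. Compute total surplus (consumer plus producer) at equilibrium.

Total surplus = 2940

Equilibrium: 306 - 2P = -249 + 3P gives P* = 111, Q* = 84.
Demand choke price: P = 153; supply starts at P = 83.
CS = ½(153 − 111)(84) = 1764; PS = ½(111 − 83)(84) = 1176.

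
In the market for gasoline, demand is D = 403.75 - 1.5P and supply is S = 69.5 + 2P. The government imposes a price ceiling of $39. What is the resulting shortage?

Shortage = 197.75

Equilibrium price would be P* = 95.5, so the ceiling at 39 binds.
At P = 39: D = 403.75 − 1.5(39) = 345.25, S = 69.5 + 2(39) = 147.5.
Shortage = 345.25 − 147.5 = 197.75.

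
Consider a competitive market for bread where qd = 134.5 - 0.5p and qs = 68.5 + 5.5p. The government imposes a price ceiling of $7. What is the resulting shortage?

Equilibrium price would be p* = 11, so the ceiling at 7 binds.
At p = 7: qd = 134.5 − 0.5(7) = 131, qs = 68.5 + 5.5(7) = 107.
Shortage = 131 − 107 = 24.

Shortage = 24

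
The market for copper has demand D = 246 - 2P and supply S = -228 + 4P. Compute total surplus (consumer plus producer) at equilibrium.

Total surplus = 2904

Equilibrium: 246 - 2P = -228 + 4P gives P* = 79, Q* = 88.
Demand choke price: P = 123; supply starts at P = 57.
CS = ½(123 − 79)(88) = 1936; PS = ½(79 − 57)(88) = 968.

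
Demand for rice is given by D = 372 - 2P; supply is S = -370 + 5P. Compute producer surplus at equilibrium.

Equilibrium: 372 - 2P = -370 + 5P gives P* = 106, Q* = 160.
Supply starts at P = 74 (where S = 0).
PS = ½(106 − 74)(160) = 2560.

Producer surplus = 2560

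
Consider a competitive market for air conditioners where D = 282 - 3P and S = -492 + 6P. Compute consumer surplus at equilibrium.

Equilibrium: 282 - 3P = -492 + 6P gives P* = 86, Q* = 24.
Demand choke price (D = 0): P = 94.
CS = ½(94 − 86)(24) = 96.

Consumer surplus = 96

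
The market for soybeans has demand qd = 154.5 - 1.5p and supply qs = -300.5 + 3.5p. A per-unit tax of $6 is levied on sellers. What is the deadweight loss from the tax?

Pre-tax equilibrium: p* = 91, q* = 18.
Tax on sellers shifts supply to qs = -300.5 + 3.5(p − 6) = -321.5 + 3.5p.
154.5 - 1.5p = -321.5 + 3.5p gives buyer price pb = 95.2; sellers receive ps = 95.2 − 6 = 89.2.
New quantity: q = 154.5 − 1.5(95.2) = 11.7.
DWL = ½ × 6 × (18 − 11.7) = 18.9.

Deadweight loss = 18.9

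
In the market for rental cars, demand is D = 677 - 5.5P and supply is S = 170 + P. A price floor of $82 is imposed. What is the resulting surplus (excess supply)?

Equilibrium price would be P* = 78, so the floor at 82 binds.
At P = 82: D = 226, S = 252.
Surplus = 252 − 226 = 26.

Surplus = 26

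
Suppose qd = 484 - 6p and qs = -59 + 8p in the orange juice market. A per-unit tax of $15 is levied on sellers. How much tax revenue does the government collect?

Pre-tax equilibrium: p* = 543/14, q* = 1759/7.
Tax on sellers shifts supply to qs = -59 + 8(p − 15) = -179 + 8p.
484 - 6p = -179 + 8p gives buyer price pb = 663/14; sellers receive ps = 663/14 − 15 = 453/14.
New quantity: q = 484 − 6(663/14) = 1399/7.
Revenue = 15 × 1399/7 = 20985/7.

Tax revenue = 20985/7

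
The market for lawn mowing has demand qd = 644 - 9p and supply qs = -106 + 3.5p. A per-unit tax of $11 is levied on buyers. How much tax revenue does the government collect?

Tax revenue = 839.08

Pre-tax equilibrium: p* = 60, q* = 104.
Tax on buyers shifts demand to qd = 644 − 9(p + 11) = 545 - 9p.
545 - 9p = -106 + 3.5p gives seller price ps = 52.08; buyers pay pb = 52.08 + 11 = 63.08.
New quantity: q = 644 − 9(63.08) = 76.28.
Revenue = 11 × 76.28 = 839.08.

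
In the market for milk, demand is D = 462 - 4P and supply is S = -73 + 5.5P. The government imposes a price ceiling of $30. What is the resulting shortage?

Shortage = 250

Equilibrium price would be P* = 1070/19, so the ceiling at 30 binds.
At P = 30: D = 462 − 4(30) = 342, S = -73 + 5.5(30) = 92.
Shortage = 342 − 92 = 250.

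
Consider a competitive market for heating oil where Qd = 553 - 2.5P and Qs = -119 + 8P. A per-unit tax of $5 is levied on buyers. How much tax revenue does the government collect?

Pre-tax equilibrium: P* = 64, Q* = 393.
Tax on buyers shifts demand to Qd = 553 − 2.5(P + 5) = 540.5 - 2.5P.
540.5 - 2.5P = -119 + 8P gives seller price Ps = 1319/21; buyers pay Pb = 1319/21 + 5 = 1424/21.
New quantity: Q = 553 − 2.5(1424/21) = 8053/21.
Revenue = 5 × 8053/21 = 40265/21.

Tax revenue = 40265/21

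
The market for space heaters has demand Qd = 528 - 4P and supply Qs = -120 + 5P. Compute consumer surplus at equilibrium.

Consumer surplus = 7200

Equilibrium: 528 - 4P = -120 + 5P gives P* = 72, Q* = 240.
Demand choke price (Qd = 0): P = 132.
CS = ½(132 − 72)(240) = 7200.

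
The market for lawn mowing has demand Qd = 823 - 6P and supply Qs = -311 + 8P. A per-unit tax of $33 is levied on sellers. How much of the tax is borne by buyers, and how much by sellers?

Buyers bear 132/7, sellers bear 99/7

Pre-tax equilibrium: P* = 81, Q* = 337.
Tax on sellers shifts supply to Qs = -311 + 8(P − 33) = -575 + 8P.
823 - 6P = -575 + 8P gives buyer price Pb = 699/7; sellers receive Ps = 699/7 − 33 = 468/7.
New quantity: Q = 823 − 6(699/7) = 1567/7.
Buyer burden = 699/7 − 81 = 132/7; seller burden = 81 − 468/7 = 99/7.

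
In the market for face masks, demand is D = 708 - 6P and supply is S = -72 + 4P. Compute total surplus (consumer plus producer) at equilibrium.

Total surplus = 12000

Equilibrium: 708 - 6P = -72 + 4P gives P* = 78, Q* = 240.
Demand choke price: P = 118; supply starts at P = 18.
CS = ½(118 − 78)(240) = 4800; PS = ½(78 − 18)(240) = 7200.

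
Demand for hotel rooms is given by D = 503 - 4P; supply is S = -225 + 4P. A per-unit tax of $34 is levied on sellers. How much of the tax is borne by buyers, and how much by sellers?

Pre-tax equilibrium: P* = 91, Q* = 139.
Tax on sellers shifts supply to S = -225 + 4(P − 34) = -361 + 4P.
503 - 4P = -361 + 4P gives buyer price Pb = 108; sellers receive Ps = 108 − 34 = 74.
New quantity: Q = 503 − 4(108) = 71.
Buyer burden = 108 − 91 = 17; seller burden = 91 − 74 = 17.

Buyers bear $17, sellers bear $17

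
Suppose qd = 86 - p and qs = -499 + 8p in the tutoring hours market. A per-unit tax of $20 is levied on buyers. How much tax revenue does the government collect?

Tax revenue = 580/9

Pre-tax equilibrium: p* = 65, q* = 21.
Tax on buyers shifts demand to qd = 86 − 1(p + 20) = 66 - p.
66 - p = -499 + 8p gives seller price ps = 565/9; buyers pay pb = 565/9 + 20 = 745/9.
New quantity: q = 86 − 1(745/9) = 29/9.
Revenue = 20 × 29/9 = 580/9.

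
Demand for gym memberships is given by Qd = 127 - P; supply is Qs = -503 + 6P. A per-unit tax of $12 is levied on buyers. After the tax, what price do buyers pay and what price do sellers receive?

Pre-tax equilibrium: P* = 90, Q* = 37.
Tax on buyers shifts demand to Qd = 127 − 1(P + 12) = 115 - P.
115 - P = -503 + 6P gives seller price Ps = 618/7; buyers pay Pb = 618/7 + 12 = 702/7.
New quantity: Q = 127 − 1(702/7) = 187/7.

Buyers pay 702/7, sellers receive 618/7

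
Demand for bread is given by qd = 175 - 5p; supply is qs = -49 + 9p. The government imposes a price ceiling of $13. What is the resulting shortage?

Shortage = 42

Equilibrium price would be p* = 16, so the ceiling at 13 binds.
At p = 13: qd = 175 − 5(13) = 110, qs = -49 + 9(13) = 68.
Shortage = 110 − 68 = 42.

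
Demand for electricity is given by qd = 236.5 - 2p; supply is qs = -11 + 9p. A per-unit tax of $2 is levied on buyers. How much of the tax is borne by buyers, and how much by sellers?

Buyers bear 18/11, sellers bear 4/11

Pre-tax equilibrium: p* = 22.5, q* = 191.5.
Tax on buyers shifts demand to qd = 236.5 − 2(p + 2) = 232.5 - 2p.
232.5 - 2p = -11 + 9p gives seller price ps = 487/22; buyers pay pb = 487/22 + 2 = 531/22.
New quantity: q = 236.5 − 2(531/22) = 4141/22.
Buyer burden = 531/22 − 22.5 = 18/11; seller burden = 22.5 − 487/22 = 4/11.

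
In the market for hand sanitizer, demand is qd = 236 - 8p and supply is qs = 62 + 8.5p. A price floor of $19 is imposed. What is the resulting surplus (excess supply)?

Surplus = 139.5

Equilibrium price would be p* = 116/11, so the floor at 19 binds.
At p = 19: qd = 84, qs = 223.5.
Surplus = 223.5 − 84 = 139.5.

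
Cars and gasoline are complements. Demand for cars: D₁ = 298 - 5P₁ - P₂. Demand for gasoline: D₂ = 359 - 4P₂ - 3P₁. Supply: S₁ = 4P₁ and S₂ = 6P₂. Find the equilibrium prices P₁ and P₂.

Market 1: 298 - 5P₁ - P₂ = 4P₁ → 9P₁ + P₂ = 298.
Market 2: 10P₂ + 3P₁ = 359.
Eliminating P₂: 10×(1) − 1×(2) gives 87P₁ = 2621, so P₁ = 2621/87.
Back-substitute into (2): P₂ = (359 − 3×2621/87) / 10 = 779/29.

P₁ = 2621/87, P₂ = 779/29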